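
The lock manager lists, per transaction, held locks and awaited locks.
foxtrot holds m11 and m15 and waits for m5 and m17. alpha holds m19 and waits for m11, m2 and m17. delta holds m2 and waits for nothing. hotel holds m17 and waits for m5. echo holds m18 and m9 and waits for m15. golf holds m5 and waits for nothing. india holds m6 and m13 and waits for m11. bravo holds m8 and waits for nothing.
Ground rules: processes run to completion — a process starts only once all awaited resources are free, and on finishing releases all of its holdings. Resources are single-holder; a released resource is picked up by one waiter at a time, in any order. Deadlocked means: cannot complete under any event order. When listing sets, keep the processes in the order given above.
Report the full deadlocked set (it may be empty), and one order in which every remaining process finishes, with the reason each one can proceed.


No process is deadlocked.
Key observation: no waiting chain loops back on itself — every chain ends at a process that waits on nothing, so everyone eventually runs.
One completion order for the rest: bravo, delta, golf, hotel, foxtrot, india, alpha, echo.
Check, step by step:
  bravo waits on nothing -> runs at once and releases m8
  delta waits on nothing -> runs at once and releases m2
  golf waits on nothing -> runs at once and releases m5
  run hotel (all its waits — m5 — are resolved); releases m17
  run foxtrot (all its waits — m5 and m17 — are resolved); releases m11 and m15
  run india (all its waits — m11 — are resolved); releases m6 and m13
  run alpha (all its waits — m11, m2 and m17 — are resolved); releases m19
  run echo (all its waits — m15 — are resolved); releases m18 and m9


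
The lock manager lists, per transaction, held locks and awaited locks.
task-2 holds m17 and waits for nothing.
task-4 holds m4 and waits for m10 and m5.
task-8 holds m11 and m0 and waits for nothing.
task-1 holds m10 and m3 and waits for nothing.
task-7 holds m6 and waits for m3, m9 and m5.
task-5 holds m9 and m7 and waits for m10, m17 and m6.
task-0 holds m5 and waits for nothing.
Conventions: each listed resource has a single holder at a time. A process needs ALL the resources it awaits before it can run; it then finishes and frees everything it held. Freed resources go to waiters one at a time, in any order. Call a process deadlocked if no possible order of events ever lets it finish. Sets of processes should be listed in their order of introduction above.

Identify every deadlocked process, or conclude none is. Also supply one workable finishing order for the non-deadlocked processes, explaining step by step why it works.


The deadlocked set is task-7 and task-5.
Key observation: the waits loop around task-7 -> task-5 -> task-7 with no way out; no other process is dragged down with it.
One completion order for the rest: task-1, task-8, task-2, task-0, task-4.
Check, step by step:
  run task-1 (it waits on nothing); releases m10 and m3
  run task-8 (it waits on nothing); releases m11 and m0
  run task-2 (it waits on nothing); releases m17
  run task-0 (it waits on nothing); releases m5
  task-4: everything it awaited (m10 and m5) is free; runs, freeing m4


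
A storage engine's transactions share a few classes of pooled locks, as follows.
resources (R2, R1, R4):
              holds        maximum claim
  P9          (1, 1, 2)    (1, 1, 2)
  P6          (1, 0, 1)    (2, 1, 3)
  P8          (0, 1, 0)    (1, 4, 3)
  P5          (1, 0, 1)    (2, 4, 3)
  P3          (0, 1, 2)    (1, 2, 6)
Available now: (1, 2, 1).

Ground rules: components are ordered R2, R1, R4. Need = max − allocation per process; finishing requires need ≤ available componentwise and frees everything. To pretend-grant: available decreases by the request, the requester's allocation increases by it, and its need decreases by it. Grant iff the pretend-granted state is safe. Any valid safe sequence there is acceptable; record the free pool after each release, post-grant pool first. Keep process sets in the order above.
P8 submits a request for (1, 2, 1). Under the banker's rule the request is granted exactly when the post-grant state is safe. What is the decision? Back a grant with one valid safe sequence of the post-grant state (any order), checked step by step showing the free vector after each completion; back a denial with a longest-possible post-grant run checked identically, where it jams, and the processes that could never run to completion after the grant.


GRANT. The post-grant state is safe; one safe sequence: P9, P6, P8, P3, P5.
Key observation: the grant leaves (0, 0, 0) free — enough for P9, whose release restarts the cascade.
Step-by-step check of the post-grant state:
  pool = (0, 0, 0)
  run P9 (needs (0, 0, 0), free (0, 0, 0)); after release of (1, 1, 2) the pool is (1, 1, 2)
  run P6 (needs (1, 1, 2), free (1, 1, 2)); after release of (1, 0, 1) the pool is (2, 1, 3)
  run P8 (needs (0, 1, 2), free (2, 1, 3)); after release of (1, 3, 1) the pool is (3, 4, 4)
  run P3 (needs (1, 1, 4), free (3, 4, 4)); after release of (0, 1, 2) the pool is (3, 5, 6)
  run P5 (needs (1, 4, 2), free (3, 5, 6)); after release of (1, 0, 1) the pool is (4, 5, 7)


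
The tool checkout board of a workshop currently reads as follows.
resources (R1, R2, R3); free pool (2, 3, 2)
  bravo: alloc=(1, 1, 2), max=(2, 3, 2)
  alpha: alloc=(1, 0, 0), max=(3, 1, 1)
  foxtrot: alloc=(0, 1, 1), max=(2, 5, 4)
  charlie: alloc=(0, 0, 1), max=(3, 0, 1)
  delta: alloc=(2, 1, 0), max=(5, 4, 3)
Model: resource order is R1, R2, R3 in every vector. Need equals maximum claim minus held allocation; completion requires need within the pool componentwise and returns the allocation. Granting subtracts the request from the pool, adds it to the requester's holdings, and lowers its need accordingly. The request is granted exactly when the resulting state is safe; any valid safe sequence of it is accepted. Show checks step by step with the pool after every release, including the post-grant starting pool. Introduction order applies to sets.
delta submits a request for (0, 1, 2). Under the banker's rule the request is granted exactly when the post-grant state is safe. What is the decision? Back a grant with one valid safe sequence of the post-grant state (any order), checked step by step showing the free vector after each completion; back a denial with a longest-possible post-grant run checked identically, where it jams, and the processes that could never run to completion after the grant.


GRANT — the state after the grant stays safe, e.g. via bravo, charlie, alpha, delta, foxtrot.
Key observation: (2, 2, 0) free after granting still covers bravo first, and each release covers the next.
Check on the post-grant state, step by step:
  pool = (2, 2, 0)
  bravo: need (1, 2, 0) fits (2, 2, 0); releases (1, 1, 2), pool now (3, 3, 2)
  charlie: need (3, 0, 0) fits (3, 3, 2); releases (0, 0, 1), pool now (3, 3, 3)
  alpha: need (2, 1, 1) fits (3, 3, 3); releases (1, 0, 0), pool now (4, 3, 3)
  delta: need (3, 2, 1) fits (4, 3, 3); releases (2, 2, 2), pool now (6, 5, 5)
  foxtrot: need (2, 4, 3) fits (6, 5, 5); releases (0, 1, 1), pool now (6, 6, 6)


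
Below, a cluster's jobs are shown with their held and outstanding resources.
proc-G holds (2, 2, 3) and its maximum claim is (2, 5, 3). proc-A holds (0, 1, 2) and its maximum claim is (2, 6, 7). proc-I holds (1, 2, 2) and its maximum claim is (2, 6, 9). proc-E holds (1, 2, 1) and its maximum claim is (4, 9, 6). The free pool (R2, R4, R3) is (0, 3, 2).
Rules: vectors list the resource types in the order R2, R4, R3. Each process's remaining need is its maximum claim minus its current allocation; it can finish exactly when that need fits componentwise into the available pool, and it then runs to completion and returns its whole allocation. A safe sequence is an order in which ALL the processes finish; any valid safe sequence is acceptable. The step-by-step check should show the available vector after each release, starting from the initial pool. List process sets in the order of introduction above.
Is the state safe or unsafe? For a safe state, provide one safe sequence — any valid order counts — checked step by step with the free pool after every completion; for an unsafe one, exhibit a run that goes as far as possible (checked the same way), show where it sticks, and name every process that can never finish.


The state is SAFE; one workable sequence: proc-G, proc-A, proc-I, proc-E.
Key observation: the first exact fit in this order is proc-G — it needs (0, 3, 0) with (0, 3, 2) free, meeting a requested resource to the last unit.
Check, step by step:
  pool = (0, 3, 2)
  proc-G needs (0, 3, 0) <= (0, 3, 2) -> finishes; pool += (2, 2, 3) = (2, 5, 5)
  proc-A needs (2, 5, 5) <= (2, 5, 5) -> finishes; pool += (0, 1, 2) = (2, 6, 7)
  proc-I needs (1, 4, 7) <= (2, 6, 7) -> finishes; pool += (1, 2, 2) = (3, 8, 9)
  proc-E needs (3, 7, 5) <= (3, 8, 9) -> finishes; pool += (1, 2, 1) = (4, 10, 10)


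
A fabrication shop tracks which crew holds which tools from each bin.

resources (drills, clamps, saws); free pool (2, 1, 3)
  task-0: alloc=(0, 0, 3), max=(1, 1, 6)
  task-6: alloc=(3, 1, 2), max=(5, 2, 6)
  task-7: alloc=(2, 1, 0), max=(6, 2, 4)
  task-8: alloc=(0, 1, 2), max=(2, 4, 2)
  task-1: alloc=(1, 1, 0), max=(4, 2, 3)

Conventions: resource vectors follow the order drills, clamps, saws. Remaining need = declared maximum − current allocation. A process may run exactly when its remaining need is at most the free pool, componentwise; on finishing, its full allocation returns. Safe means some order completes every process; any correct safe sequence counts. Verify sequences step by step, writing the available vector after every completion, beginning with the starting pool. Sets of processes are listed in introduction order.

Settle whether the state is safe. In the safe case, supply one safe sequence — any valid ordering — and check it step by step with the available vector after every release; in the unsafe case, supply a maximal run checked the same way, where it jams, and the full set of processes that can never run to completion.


The state is SAFE; one workable sequence: task-0, task-6, task-1, task-7, task-8.
Key observation: at task-0 the run first touches a limit — (1, 1, 3) against (2, 1, 3), exact on a resource it actually requests.
Step-by-step check:
  pool = (2, 1, 3)
  task-0: need (1, 1, 3) fits (2, 1, 3); releases (0, 0, 3), pool now (2, 1, 6)
  task-6: need (2, 1, 4) fits (2, 1, 6); releases (3, 1, 2), pool now (5, 2, 8)
  task-1: need (3, 1, 3) fits (5, 2, 8); releases (1, 1, 0), pool now (6, 3, 8)
  task-7: need (4, 1, 4) fits (6, 3, 8); releases (2, 1, 0), pool now (8, 4, 8)
  task-8: need (2, 3, 0) fits (8, 4, 8); releases (0, 1, 2), pool now (8, 5, 10)


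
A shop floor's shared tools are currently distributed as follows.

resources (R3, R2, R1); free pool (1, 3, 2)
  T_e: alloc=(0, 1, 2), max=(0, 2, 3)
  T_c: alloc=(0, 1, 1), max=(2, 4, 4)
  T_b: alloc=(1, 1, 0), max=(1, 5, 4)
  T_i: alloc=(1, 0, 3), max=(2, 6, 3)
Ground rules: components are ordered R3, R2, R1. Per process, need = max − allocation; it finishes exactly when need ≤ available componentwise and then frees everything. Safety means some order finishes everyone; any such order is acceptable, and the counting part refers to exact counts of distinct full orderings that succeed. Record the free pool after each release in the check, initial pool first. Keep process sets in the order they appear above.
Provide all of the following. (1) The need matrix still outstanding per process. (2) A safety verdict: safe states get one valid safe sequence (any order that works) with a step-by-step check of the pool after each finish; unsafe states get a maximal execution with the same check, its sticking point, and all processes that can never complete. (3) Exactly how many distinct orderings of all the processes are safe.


(1) Remaining need (order R3, R2, R1):
  T_e: (0, 1, 1)
  T_c: (2, 3, 3)
  T_b: (0, 4, 4)
  T_i: (1, 6, 0)
(2) SAFE, for example via the order T_e, T_b, T_c, T_i.
Key observation: reading the order forward, T_b is the first process whose need (0, 4, 4) meets the free pool (1, 4, 4) exactly on a resource it requests.
Walking it through:
  pool = (1, 3, 2)
  T_e: need (0, 1, 1) fits (1, 3, 2); releases (0, 1, 2), pool now (1, 4, 4)
  T_b: need (0, 4, 4) fits (1, 4, 4); releases (1, 1, 0), pool now (2, 5, 4)
  T_c: need (2, 3, 3) fits (2, 5, 4); releases (0, 1, 1), pool now (2, 6, 5)
  T_i: need (1, 6, 0) fits (2, 6, 5); releases (1, 0, 3), pool now (3, 6, 8)
(3) The exact count: 1 of the possible complete orderings is a safe sequence.


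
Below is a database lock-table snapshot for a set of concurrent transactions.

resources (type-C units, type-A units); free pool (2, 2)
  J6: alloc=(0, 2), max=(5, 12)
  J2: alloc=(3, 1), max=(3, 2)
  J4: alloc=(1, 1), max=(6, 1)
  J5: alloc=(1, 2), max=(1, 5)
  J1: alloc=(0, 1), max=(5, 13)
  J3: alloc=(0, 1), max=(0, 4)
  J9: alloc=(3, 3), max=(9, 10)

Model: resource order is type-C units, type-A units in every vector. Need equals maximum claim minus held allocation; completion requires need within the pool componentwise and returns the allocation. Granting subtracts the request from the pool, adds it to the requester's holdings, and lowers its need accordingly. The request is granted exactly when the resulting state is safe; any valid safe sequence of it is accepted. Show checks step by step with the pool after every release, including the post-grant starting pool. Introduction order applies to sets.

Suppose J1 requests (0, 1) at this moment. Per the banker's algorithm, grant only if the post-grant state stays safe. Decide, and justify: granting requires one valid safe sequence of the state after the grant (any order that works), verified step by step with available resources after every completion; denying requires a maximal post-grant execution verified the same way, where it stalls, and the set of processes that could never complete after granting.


DENY — the pretend-granted state is unsafe.
Key observation: the pool after J2, J4, J5, J3 is (7, 6); every surviving request exceeds it in type-A units, so progress ends there.
Pretend the grant happened; the run J2, J4, J5, J3 goes as far as possible. Walking it through:
  pool = (2, 1)
  run J2 (needs (0, 1), free (2, 1)); after release of (3, 1) the pool is (5, 2)
  run J4 (needs (5, 0), free (5, 2)); after release of (1, 1) the pool is (6, 3)
  run J5 (needs (0, 3), free (6, 3)); after release of (1, 2) the pool is (7, 5)
  run J3 (needs (0, 3), free (7, 5)); after release of (0, 1) the pool is (7, 6)
  blocked: J6 wants (5, 10), pool (7, 6) — not enough type-A units
  blocked: J1 wants (5, 11), pool (7, 6) — not enough type-A units
  blocked: J9 wants (6, 7), pool (7, 6) — not enough type-A units
Processes that could never finish after the grant: J6, J1 and J9.


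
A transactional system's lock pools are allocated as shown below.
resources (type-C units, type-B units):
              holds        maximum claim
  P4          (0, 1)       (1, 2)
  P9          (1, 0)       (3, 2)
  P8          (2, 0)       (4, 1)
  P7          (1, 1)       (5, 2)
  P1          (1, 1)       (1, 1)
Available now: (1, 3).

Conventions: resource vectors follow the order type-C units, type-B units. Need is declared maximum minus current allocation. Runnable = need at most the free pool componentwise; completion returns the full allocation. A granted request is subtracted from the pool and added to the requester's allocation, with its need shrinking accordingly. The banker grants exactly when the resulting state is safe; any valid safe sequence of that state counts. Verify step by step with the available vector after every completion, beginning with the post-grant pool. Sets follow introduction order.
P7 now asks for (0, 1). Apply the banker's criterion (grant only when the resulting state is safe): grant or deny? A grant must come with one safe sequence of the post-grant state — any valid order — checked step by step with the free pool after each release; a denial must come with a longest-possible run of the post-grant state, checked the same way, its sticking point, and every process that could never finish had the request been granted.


GRANT. The post-grant state is safe; one safe sequence: P1, P4, P9, P8, P7.
Key observation: post-grant, (1, 2) remains, and an order beginning with P1 completes everyone.
Verifying the post-grant state step by step:
  pool = (1, 2)
  run P1 (needs (0, 0), free (1, 2)); after release of (1, 1) the pool is (2, 3)
  run P4 (needs (1, 1), free (2, 3)); after release of (0, 1) the pool is (2, 4)
  run P9 (needs (2, 2), free (2, 4)); after release of (1, 0) the pool is (3, 4)
  run P8 (needs (2, 1), free (3, 4)); after release of (2, 0) the pool is (5, 4)
  run P7 (needs (4, 0), free (5, 4)); after release of (1, 2) the pool is (6, 6)


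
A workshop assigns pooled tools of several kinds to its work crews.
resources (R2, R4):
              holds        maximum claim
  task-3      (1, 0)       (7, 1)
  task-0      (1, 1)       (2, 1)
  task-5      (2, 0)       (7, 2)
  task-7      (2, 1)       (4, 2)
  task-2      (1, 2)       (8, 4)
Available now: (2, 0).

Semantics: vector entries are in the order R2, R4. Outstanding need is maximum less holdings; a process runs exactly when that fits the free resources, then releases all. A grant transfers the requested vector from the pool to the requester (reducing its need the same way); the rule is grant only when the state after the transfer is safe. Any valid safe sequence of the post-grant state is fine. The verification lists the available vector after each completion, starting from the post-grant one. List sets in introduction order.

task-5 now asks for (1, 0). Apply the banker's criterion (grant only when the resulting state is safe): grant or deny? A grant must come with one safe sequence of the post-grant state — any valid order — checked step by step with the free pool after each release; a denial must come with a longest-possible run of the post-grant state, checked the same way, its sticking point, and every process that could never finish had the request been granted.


GRANT. The post-grant state is safe; one safe sequence: task-0, task-7, task-5, task-3, task-2.
Key observation: (1, 0) free after granting still covers task-0 first, and each release covers the next.
Verifying the post-grant state step by step:
  pool = (1, 0)
  task-0: need (1, 0) fits (1, 0); releases (1, 1), pool now (2, 1)
  task-7: need (2, 1) fits (2, 1); releases (2, 1), pool now (4, 2)
  task-5: need (4, 2) fits (4, 2); releases (3, 0), pool now (7, 2)
  task-3: need (6, 1) fits (7, 2); releases (1, 0), pool now (8, 2)
  task-2: need (7, 2) fits (8, 2); releases (1, 2), pool now (9, 4)


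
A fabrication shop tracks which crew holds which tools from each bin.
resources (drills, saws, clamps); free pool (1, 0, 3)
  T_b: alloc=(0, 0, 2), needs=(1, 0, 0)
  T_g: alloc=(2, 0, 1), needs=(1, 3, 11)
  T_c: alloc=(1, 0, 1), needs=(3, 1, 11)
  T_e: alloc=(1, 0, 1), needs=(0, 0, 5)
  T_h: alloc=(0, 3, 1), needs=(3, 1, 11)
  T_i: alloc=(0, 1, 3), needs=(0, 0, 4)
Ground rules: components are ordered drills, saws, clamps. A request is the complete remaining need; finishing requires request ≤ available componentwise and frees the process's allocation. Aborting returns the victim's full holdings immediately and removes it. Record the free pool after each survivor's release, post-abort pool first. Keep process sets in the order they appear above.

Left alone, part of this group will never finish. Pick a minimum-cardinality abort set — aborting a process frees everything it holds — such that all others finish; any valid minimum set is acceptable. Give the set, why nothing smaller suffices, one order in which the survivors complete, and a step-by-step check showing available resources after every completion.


The answer: abort T_g and T_c.
Key observation: T_h had no path to completion before; after the abort of T_g and T_c ((3, 0, 2) returned), step 4 is where it fits.
Why nothing smaller works — every single abort fails: T_b alone leaves T_g blocked (short on saws and clamps); T_g alone leaves T_c blocked (short on clamps); T_c alone leaves T_g blocked (short on saws and clamps); T_e alone leaves T_g blocked (short on saws and clamps); T_h alone leaves T_g blocked (short on clamps); T_i alone leaves T_g blocked (short on saws and clamps).
Survivors finish in the order: T_e, T_i, T_b, T_h. Check, step by step (pool after the aborts first):
  pool = (4, 0, 5)
  T_e needs (0, 0, 5) <= (4, 0, 5) -> finishes; pool += (1, 0, 1) = (5, 0, 6)
  T_i needs (0, 0, 4) <= (5, 0, 6) -> finishes; pool += (0, 1, 3) = (5, 1, 9)
  T_b needs (1, 0, 0) <= (5, 1, 9) -> finishes; pool += (0, 0, 2) = (5, 1, 11)
  T_h needs (3, 1, 11) <= (5, 1, 11) -> finishes; pool += (0, 3, 1) = (5, 4, 12)


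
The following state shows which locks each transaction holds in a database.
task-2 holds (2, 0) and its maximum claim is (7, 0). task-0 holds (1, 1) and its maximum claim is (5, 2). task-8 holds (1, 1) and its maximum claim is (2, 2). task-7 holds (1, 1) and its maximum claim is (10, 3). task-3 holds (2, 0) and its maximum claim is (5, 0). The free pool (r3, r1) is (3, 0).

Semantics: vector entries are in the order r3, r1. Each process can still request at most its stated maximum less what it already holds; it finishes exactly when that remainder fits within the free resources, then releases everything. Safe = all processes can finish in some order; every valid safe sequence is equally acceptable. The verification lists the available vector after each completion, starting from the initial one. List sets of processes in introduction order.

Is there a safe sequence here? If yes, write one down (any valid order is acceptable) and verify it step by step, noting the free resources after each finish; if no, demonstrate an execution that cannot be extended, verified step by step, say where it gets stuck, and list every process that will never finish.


The state is UNSAFE.
Key observation: after task-3, task-2 complete, (7, 0) is the best the pool ever gets, yet each leftover process wants more r1.
A maximal execution: task-3, task-2 — then nothing else fits. Verifying each step:
  pool = (3, 0)
  task-3 needs (3, 0) <= (3, 0) -> finishes; pool += (2, 0) = (5, 0)
  task-2 needs (5, 0) <= (5, 0) -> finishes; pool += (2, 0) = (7, 0)
  task-0 still needs (4, 1) but only (7, 0) is free — short on r1
  task-8 still needs (1, 1) but only (7, 0) is free — short on r1
  task-7 still needs (9, 2) but only (7, 0) is free — short on r3 and r1
Never able to finish: task-0, task-8 and task-7.


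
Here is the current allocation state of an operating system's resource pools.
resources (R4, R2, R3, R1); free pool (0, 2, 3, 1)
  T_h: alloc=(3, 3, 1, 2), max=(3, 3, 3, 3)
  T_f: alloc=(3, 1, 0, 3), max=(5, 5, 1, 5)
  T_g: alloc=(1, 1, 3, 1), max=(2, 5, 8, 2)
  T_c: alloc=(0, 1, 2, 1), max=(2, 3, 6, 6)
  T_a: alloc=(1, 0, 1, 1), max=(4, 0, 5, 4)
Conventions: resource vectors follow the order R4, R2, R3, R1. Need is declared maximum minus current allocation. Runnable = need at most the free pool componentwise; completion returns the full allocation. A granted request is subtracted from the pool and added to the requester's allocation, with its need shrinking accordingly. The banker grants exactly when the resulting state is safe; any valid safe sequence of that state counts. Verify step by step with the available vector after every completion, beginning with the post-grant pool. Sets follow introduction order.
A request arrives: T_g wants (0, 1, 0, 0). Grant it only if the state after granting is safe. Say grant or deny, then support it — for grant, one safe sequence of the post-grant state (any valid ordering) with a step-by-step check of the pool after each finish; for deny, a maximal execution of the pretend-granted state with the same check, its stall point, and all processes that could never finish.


GRANT — the state after the grant stays safe, e.g. via T_h, T_f, T_c, T_a, T_g.
Key observation: with (0, 1, 3, 1) left after the transfer, T_h can run at once — the state stays safe.
Verifying the post-grant state step by step:
  pool = (0, 1, 3, 1)
  run T_h (needs (0, 0, 2, 1), free (0, 1, 3, 1)); after release of (3, 3, 1, 2) the pool is (3, 4, 4, 3)
  run T_f (needs (2, 4, 1, 2), free (3, 4, 4, 3)); after release of (3, 1, 0, 3) the pool is (6, 5, 4, 6)
  run T_c (needs (2, 2, 4, 5), free (6, 5, 4, 6)); after release of (0, 1, 2, 1) the pool is (6, 6, 6, 7)
  run T_a (needs (3, 0, 4, 3), free (6, 6, 6, 7)); after release of (1, 0, 1, 1) the pool is (7, 6, 7, 8)
  run T_g (needs (1, 3, 5, 1), free (7, 6, 7, 8)); after release of (1, 2, 3, 1) the pool is (8, 8, 10, 9)


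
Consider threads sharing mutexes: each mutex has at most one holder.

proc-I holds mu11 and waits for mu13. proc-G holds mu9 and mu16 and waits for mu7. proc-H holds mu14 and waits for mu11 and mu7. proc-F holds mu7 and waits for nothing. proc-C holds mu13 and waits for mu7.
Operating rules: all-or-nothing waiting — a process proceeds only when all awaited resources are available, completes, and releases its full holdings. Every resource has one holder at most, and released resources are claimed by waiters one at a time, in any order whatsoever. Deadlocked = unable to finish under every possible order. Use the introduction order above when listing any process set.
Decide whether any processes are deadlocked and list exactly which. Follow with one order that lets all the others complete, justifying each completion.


No process is deadlocked.
Key observation: the wait relation is loop-free; peeling off processes with no waits unwinds the whole state.
The rest can finish in the order proc-F, proc-G, proc-C, proc-I, proc-H.
Check, step by step:
  proc-F waits on nothing -> runs at once and releases mu7
  run proc-G (all its waits — mu7 — are resolved); releases mu9 and mu16
  run proc-C (all its waits — mu7 — are resolved); releases mu13
  run proc-I (all its waits — mu13 — are resolved); releases mu11
  run proc-H (all its waits — mu11 and mu7 — are resolved); releases mu14


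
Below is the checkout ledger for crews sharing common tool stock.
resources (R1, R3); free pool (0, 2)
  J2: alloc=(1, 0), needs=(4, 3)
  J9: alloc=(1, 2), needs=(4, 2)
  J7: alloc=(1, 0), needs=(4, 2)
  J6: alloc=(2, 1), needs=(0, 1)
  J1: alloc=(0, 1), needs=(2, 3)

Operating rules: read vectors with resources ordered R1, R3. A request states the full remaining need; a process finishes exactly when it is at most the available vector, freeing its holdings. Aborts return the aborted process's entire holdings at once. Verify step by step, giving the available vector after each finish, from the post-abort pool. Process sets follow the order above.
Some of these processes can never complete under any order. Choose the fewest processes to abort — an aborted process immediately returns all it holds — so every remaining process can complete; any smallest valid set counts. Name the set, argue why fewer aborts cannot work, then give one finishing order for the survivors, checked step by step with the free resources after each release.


The answer: abort J9 and J7.
Key observation: J2 could never have finished before the abort; with (2, 2) returned by J9 and J7, it fits at step 3.
Minimality, checking each single-abort alternative: J2 alone leaves J9 blocked (short on R1); J9 alone leaves J2 blocked (short on R1); J7 alone leaves J2 blocked (short on R1); J6 alone leaves J2 blocked (short on R1); J1 alone leaves J2 blocked (short on R1).
One survivor order: J1, J6, J2. Verifying each step (post-abort pool first):
  pool = (2, 4)
  J1 needs (2, 3) <= (2, 4) -> finishes; pool += (0, 1) = (2, 5)
  J6 needs (0, 1) <= (2, 5) -> finishes; pool += (2, 1) = (4, 6)
  J2 needs (4, 3) <= (4, 6) -> finishes; pool += (1, 0) = (5, 6)


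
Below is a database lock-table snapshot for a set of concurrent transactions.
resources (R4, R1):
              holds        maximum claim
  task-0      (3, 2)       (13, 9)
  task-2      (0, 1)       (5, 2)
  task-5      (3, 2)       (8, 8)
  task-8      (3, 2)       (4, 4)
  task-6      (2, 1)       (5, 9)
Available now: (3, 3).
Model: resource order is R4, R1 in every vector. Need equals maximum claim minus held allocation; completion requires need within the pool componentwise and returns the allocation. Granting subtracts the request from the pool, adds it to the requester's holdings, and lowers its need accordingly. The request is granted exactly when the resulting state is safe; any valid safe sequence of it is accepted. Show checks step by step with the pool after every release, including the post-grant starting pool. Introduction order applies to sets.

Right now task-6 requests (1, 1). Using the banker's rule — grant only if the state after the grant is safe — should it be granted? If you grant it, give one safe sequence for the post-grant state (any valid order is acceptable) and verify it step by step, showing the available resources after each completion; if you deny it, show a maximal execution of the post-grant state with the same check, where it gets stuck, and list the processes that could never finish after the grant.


DENY. Granting would leave the state unsafe.
Key observation: task-8, task-2 can finish, but then (5, 5) is all there is, and the blocked group's R1 demands exceed it.
Pretend the grant happened; the run task-8, task-2 goes as far as possible. Walking it through:
  pool = (2, 2)
  run task-8 (needs (1, 2), free (2, 2)); after release of (3, 2) the pool is (5, 4)
  run task-2 (needs (5, 1), free (5, 4)); after release of (0, 1) the pool is (5, 5)
  blocked: task-0 wants (10, 7), pool (5, 5) — not enough R4 and R1
  blocked: task-5 wants (5, 6), pool (5, 5) — not enough R1
  blocked: task-6 wants (2, 7), pool (5, 5) — not enough R1
Had the request been granted, task-0, task-5 and task-6 could never finish.


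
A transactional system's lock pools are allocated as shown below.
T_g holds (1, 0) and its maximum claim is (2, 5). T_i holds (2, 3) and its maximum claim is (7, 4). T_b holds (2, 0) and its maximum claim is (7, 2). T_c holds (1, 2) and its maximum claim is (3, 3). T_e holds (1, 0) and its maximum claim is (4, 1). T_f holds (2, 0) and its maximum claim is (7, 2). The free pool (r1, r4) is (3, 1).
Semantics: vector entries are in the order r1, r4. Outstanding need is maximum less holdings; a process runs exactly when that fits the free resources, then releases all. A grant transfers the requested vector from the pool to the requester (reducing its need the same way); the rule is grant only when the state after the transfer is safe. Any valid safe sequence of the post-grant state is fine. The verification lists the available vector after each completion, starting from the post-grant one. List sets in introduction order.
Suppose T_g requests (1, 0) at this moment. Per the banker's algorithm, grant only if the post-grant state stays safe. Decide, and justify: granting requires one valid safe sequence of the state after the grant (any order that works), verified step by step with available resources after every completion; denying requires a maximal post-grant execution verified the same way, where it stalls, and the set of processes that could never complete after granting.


DENY — the pretend-granted state is unsafe.
Key observation: after T_c, T_e the pool peaks at (4, 3), and each blocked process is short somewhere: T_g on r4; T_i on r1; T_b on r1; T_f on r1.
After a pretend grant, a maximal execution: T_c, T_e — then nothing else fits. Verifying each step:
  pool = (2, 1)
  run T_c (needs (2, 1), free (2, 1)); after release of (1, 2) the pool is (3, 3)
  run T_e (needs (3, 1), free (3, 3)); after release of (1, 0) the pool is (4, 3)
  T_g still needs (0, 5) but only (4, 3) is free — short on r4
  T_i still needs (5, 1) but only (4, 3) is free — short on r1
  T_b still needs (5, 2) but only (4, 3) is free — short on r1
  T_f still needs (5, 2) but only (4, 3) is free — short on r1
Processes that could never finish after the grant: T_g, T_i, T_b and T_f.


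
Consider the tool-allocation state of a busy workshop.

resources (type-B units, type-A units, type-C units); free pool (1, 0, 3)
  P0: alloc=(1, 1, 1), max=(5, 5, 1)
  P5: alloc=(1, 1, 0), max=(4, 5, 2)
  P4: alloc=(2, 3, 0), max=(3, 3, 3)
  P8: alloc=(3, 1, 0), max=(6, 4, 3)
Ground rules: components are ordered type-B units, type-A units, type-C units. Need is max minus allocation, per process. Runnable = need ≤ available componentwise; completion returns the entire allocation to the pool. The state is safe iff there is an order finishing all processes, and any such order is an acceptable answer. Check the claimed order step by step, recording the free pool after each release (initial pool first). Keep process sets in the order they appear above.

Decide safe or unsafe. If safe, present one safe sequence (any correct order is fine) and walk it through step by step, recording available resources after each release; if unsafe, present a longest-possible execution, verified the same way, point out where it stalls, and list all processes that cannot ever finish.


SAFE, for example via the order P4, P8, P5, P0.
Key observation: P4 marks the first exact bind of the order: its need (1, 0, 3) fits the free (1, 0, 3) with zero slack on a requested resource.
Walking it through:
  pool = (1, 0, 3)
  P4 needs (1, 0, 3) <= (1, 0, 3) -> finishes; pool += (2, 3, 0) = (3, 3, 3)
  P8 needs (3, 3, 3) <= (3, 3, 3) -> finishes; pool += (3, 1, 0) = (6, 4, 3)
  P5 needs (3, 4, 2) <= (6, 4, 3) -> finishes; pool += (1, 1, 0) = (7, 5, 3)
  P0 needs (4, 4, 0) <= (7, 5, 3) -> finishes; pool += (1, 1, 1) = (8, 6, 4)


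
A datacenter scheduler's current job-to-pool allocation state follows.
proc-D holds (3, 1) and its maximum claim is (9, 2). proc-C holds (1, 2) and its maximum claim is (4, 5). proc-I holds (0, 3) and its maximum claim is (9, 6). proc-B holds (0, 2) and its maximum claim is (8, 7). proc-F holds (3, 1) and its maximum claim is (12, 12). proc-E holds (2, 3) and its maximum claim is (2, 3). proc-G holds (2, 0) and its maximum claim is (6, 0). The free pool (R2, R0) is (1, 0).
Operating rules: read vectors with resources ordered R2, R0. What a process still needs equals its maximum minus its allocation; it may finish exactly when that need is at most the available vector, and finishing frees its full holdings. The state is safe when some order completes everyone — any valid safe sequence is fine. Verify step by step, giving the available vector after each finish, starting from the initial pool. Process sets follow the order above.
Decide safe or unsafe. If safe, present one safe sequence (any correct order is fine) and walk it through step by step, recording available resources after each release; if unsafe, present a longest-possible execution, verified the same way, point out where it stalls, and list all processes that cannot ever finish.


The state is SAFE; one workable sequence: proc-E, proc-C, proc-G, proc-D, proc-B, proc-I, proc-F.
Key observation: proc-C marks the first exact bind of the order: its need (3, 3) fits the free (3, 3) with zero slack on a requested resource.
Verifying each step:
  pool = (1, 0)
  run proc-E (needs (0, 0), free (1, 0)); after release of (2, 3) the pool is (3, 3)
  run proc-C (needs (3, 3), free (3, 3)); after release of (1, 2) the pool is (4, 5)
  run proc-G (needs (4, 0), free (4, 5)); after release of (2, 0) the pool is (6, 5)
  run proc-D (needs (6, 1), free (6, 5)); after release of (3, 1) the pool is (9, 6)
  run proc-B (needs (8, 5), free (9, 6)); after release of (0, 2) the pool is (9, 8)
  run proc-I (needs (9, 3), free (9, 8)); after release of (0, 3) the pool is (9, 11)
  run proc-F (needs (9, 11), free (9, 11)); after release of (3, 1) the pool is (12, 12)


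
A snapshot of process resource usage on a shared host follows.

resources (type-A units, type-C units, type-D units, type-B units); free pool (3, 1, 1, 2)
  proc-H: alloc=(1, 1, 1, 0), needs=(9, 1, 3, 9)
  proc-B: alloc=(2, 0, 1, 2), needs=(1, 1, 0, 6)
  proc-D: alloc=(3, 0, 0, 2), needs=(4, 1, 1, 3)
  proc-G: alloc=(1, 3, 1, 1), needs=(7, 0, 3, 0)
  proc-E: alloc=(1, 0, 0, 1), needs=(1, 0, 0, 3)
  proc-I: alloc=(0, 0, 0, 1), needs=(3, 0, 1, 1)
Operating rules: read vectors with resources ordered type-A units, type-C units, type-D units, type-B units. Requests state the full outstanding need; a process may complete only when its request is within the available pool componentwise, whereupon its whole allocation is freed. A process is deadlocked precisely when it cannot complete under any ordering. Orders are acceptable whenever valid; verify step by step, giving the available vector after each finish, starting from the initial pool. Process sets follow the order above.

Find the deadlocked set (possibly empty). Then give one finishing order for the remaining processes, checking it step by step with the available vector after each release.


Deadlocked: proc-H and proc-G.
Key observation: after proc-I, proc-E, proc-D, proc-B complete, (9, 1, 2, 8) is the best the pool ever gets, yet each leftover process wants more type-D units.
A valid finishing order for the others: proc-I, proc-E, proc-D, proc-B. Check, step by step:
  pool = (3, 1, 1, 2)
  proc-I: need (3, 0, 1, 1) fits (3, 1, 1, 2); releases (0, 0, 0, 1), pool now (3, 1, 1, 3)
  proc-E: need (1, 0, 0, 3) fits (3, 1, 1, 3); releases (1, 0, 0, 1), pool now (4, 1, 1, 4)
  proc-D: need (4, 1, 1, 3) fits (4, 1, 1, 4); releases (3, 0, 0, 2), pool now (7, 1, 1, 6)
  proc-B: need (1, 1, 0, 6) fits (7, 1, 1, 6); releases (2, 0, 1, 2), pool now (9, 1, 2, 8)
The blocked processes can never fit:
  blocked: proc-H wants (9, 1, 3, 9), pool (9, 1, 2, 8) — not enough type-D units and type-B units
  blocked: proc-G wants (7, 0, 3, 0), pool (9, 1, 2, 8) — not enough type-D units


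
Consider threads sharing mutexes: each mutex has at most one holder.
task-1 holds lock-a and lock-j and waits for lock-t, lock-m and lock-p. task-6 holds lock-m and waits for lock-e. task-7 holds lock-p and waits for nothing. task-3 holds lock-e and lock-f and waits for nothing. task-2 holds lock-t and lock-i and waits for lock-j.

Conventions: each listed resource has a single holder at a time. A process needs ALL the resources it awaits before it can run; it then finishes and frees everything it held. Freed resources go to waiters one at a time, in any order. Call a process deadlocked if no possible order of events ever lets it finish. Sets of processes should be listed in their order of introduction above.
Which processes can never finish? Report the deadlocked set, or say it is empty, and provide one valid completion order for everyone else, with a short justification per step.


Deadlocked set: task-1 and task-2.
Key observation: the cycle task-1 -> task-2 -> task-1 can never break — each member waits on the next; no other process is dragged down with it.
One completion order for the rest: task-3, task-6, task-7.
Verifying each step:
  task-3: no waits; runs immediately, freeing lock-e and lock-f
  task-6: everything it awaited (lock-e) is free; runs, freeing lock-m
  task-7: no waits; runs immediately, freeing lock-p


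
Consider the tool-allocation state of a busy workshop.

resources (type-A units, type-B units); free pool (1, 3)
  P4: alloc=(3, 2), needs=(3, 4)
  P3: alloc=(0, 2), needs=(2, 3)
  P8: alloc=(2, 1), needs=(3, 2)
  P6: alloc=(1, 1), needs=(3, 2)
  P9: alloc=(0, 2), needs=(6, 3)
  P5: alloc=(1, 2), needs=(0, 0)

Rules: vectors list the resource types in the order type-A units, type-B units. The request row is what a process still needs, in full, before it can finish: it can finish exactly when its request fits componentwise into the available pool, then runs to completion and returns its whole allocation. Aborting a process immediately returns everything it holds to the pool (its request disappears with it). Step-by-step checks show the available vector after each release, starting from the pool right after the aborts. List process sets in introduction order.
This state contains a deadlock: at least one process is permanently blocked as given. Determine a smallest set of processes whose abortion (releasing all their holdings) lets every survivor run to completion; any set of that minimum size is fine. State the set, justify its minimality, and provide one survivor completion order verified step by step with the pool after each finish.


The answer: abort P4.
Key observation: no ordering could ever have run P8 before the abort of P4; with (3, 2) back in the pool it fits at step 2.
Why nothing smaller works: aborting no one leaves the state deadlocked as given.
One survivor order: P3, P8, P9, P5, P6. Check, step by step (post-abort pool first):
  pool = (4, 5)
  P3 needs (2, 3) <= (4, 5) -> finishes; pool += (0, 2) = (4, 7)
  P8 needs (3, 2) <= (4, 7) -> finishes; pool += (2, 1) = (6, 8)
  P9 needs (6, 3) <= (6, 8) -> finishes; pool += (0, 2) = (6, 10)
  P5 needs (0, 0) <= (6, 10) -> finishes; pool += (1, 2) = (7, 12)
  P6 needs (3, 2) <= (7, 12) -> finishes; pool += (1, 1) = (8, 13)
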